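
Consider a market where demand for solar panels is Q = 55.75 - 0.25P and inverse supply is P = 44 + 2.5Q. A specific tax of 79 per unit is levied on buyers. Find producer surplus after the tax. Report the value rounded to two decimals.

Rewriting demand in inverse form: P = 223 - 4Q.
Without the tax, 223 - 4Q = 44 + 2.5Q so Q* = 27.5385 and P* = 112.8462.
With the tax, buyers' net willingness to pay falls by 79: (223 - 79) - 4Q = 44 + 2.5Q, so Q_t = 15.3846. Buyers pay P_b = 161.4615; sellers receive P_s = P_b - 79 = 82.4615.
Producer surplus is the triangle above supply below P_s: (1/2)(15.3846)(82.4615 - 44) = 295.858.

295.86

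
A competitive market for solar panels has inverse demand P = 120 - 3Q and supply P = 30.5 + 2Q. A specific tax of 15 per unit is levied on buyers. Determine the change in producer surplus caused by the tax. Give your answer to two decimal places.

Without the tax, 120 - 3Q = 30.5 + 2Q so Q* = 17.9 and P* = 66.3.
With the tax, buyers' net willingness to pay falls by 15: (120 - 15) - 3Q = 30.5 + 2Q, so Q_t = 14.9. Buyers pay P_b = 75.3; sellers receive P_s = P_b - 15 = 60.3.
PS falls from (1/2)(17.9)(35.8) = 320.41 to (1/2)(14.9)(29.8) = 222.01, a change of -98.4.

-98.40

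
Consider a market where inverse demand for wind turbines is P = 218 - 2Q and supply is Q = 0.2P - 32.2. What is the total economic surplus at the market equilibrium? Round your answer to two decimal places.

Rewriting supply in inverse form: P = 161 + 5Q.
Equilibrium: 218 - 2Q = 161 + 5Q, so Q* = 8.1429 and P* = 201.7143.
CS = (1/2)(8.1429)(16.2857) = 66.3061 and PS = (1/2)(8.1429)(40.7143) = 165.7653, so total surplus = 232.0714.

232.07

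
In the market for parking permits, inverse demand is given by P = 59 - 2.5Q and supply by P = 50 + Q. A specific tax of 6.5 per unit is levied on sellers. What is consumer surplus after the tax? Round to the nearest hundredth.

0.64

Pre-tax equilibrium: 59 - 2.5Q = 50 + Q gives Q* = 2.5714, P* = 52.5714.
A tax on sellers shifts supply up by 6.5: 59 - 2.5Q = 50 + Q + 6.5, so Q_t = 0.7143. Buyers pay P_b = 57.2143; sellers receive P_s = P_b - 6.5 = 50.7143.
Consumer surplus is the triangle under demand above P_b: (1/2)(0.7143)(59 - 57.2143) = 0.6378.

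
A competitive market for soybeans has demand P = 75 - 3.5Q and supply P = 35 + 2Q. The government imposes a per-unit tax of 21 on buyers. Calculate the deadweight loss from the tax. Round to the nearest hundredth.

40.09

Without the tax, 75 - 3.5Q = 35 + 2Q so Q* = 7.2727 and P* = 49.5455.
A tax on buyers shifts demand down by 21: (75 - 21) - 3.5Q = 35 + 2Q, so Q_t = 3.4545. Buyers pay P_b = 62.9091; sellers receive P_s = P_b - 21 = 41.9091.
Deadweight loss is the triangle between the curves from Q_t to Q*: (1/2)(7.2727 - 3.4545)(21) = 40.0909.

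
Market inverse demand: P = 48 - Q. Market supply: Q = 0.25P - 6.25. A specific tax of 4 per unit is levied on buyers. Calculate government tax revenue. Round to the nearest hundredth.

15.20

Rewriting supply in inverse form: P = 25 + 4Q.
Without the tax, 48 - Q = 25 + 4Q so Q* = 4.6 and P* = 43.4.
With the tax, buyers' net willingness to pay falls by 4: (48 - 4) - Q = 25 + 4Q, so Q_t = 3.8. Buyers pay P_b = 44.2; sellers receive P_s = P_b - 4 = 40.2.
Revenue is the tax times quantity traded: 4 x 3.8 = 15.2.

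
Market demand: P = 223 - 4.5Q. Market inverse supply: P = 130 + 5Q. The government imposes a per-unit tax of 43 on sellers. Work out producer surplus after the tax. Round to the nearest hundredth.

Pre-tax equilibrium: 223 - 4.5Q = 130 + 5Q gives Q* = 9.7895, P* = 178.9474.
A tax on sellers shifts supply up by 43: 223 - 4.5Q = 130 + 5Q + 43, so Q_t = 5.2632. Buyers pay P_b = 199.3158; sellers receive P_s = P_b - 43 = 156.3158.
PS = (1/2)(Q_t)(P_s - 130) = (1/2)(5.2632)(26.3158) = 69.2521.

69.25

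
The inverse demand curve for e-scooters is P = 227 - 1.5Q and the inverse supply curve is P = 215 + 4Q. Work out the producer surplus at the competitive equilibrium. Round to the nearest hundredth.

9.52

Set 227 - 1.5Q = 215 + 4Q, which gives 12 = 5.5Q, so Q* = 2.1818 and P* = 227 - 1.5(2.1818) = 223.7273.
PS is the area between P* and the supply curve from 0 to Q*: (1/2)(2.1818)(8.7273) = 9.5207.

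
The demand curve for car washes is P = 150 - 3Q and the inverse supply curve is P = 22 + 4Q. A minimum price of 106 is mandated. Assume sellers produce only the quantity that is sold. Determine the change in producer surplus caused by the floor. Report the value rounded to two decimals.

Free-market equilibrium: 150 - 3Q = 22 + 4Q gives Q* = 18.2857, P* = 95.1429.
At the floor price 106, quantity demanded is (150 - 106)/3 = 14.6667; demand is the short side, so Q = 14.6667 trades at P = 106.
PS goes from (1/2)(18.2857)(73.1429) = 668.7347 to 801.7778 (computed as (106 - 22)(14.6667) - (1/2)(4)(14.6667)^2), a change of 133.0431.

133.04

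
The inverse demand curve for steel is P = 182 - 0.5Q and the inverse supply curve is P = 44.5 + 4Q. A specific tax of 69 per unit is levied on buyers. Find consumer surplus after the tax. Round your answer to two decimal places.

57.93

Without the tax, 182 - 0.5Q = 44.5 + 4Q so Q* = 30.5556 and P* = 166.7222.
With the tax, buyers' net willingness to pay falls by 69: (182 - 69) - 0.5Q = 44.5 + 4Q, so Q_t = 15.2222. Buyers pay P_b = 174.3889; sellers receive P_s = P_b - 69 = 105.3889.
Consumer surplus is the triangle under demand above P_b: (1/2)(15.2222)(182 - 174.3889) = 57.929.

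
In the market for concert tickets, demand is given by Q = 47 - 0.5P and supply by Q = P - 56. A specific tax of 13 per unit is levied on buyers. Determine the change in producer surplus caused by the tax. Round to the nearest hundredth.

-45.50

Rewriting demand in inverse form: P = 94 - 2Q.
Rewriting supply in inverse form: P = 56 + Q.
Without the tax, 94 - 2Q = 56 + Q so Q* = 12.6667 and P* = 68.6667.
With the tax, buyers' net willingness to pay falls by 13: (94 - 13) - 2Q = 56 + Q, so Q_t = 8.3333. Buyers pay P_b = 77.3333; sellers receive P_s = P_b - 13 = 64.3333.
Producers lose the trapezoid between P_s and P* out to Q_t plus the triangle from Q_t to Q*: change in PS = 34.7222 - 80.2222 = -45.5.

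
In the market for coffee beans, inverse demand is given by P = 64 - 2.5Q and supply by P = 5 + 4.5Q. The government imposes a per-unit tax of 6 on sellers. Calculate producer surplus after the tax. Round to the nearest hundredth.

128.98

Without the tax, 64 - 2.5Q = 5 + 4.5Q so Q* = 8.4286 and P* = 42.9286.
A tax on sellers shifts supply up by 6: 64 - 2.5Q = 5 + 4.5Q + 6, so Q_t = 7.5714. Buyers pay P_b = 45.0714; sellers receive P_s = P_b - 6 = 39.0714.
PS = (1/2)(Q_t)(P_s - 5) = (1/2)(7.5714)(34.0714) = 128.9847.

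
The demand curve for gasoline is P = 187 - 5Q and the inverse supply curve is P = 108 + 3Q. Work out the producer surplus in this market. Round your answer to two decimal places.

146.27

Equilibrium: 187 - 5Q = 108 + 3Q, so Q* = 9.875 and P* = 137.625.
Producer surplus is the triangle above supply below P*: (1/2)(9.875)(137.625 - 108) = (1/2)(9.875)(29.625) = 146.2734.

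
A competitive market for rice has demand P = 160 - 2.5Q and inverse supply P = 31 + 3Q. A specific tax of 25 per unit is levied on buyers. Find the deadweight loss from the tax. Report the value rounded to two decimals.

56.82

Pre-tax equilibrium: 160 - 2.5Q = 31 + 3Q gives Q* = 23.4545, P* = 101.3636.
A tax on buyers shifts demand down by 25: (160 - 25) - 2.5Q = 31 + 3Q, so Q_t = 18.9091. Buyers pay P_b = 112.7273; sellers receive P_s = P_b - 25 = 87.7273.
Deadweight loss is the triangle between the curves from Q_t to Q*: (1/2)(23.4545 - 18.9091)(25) = 56.8182.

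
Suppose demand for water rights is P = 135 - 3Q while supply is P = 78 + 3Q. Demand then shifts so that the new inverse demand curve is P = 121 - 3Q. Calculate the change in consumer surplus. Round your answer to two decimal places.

Initial equilibrium: Q_0 = 9.5, P_0 = 106.5; CS_0 = (1/2)(9.5)(28.5) = 135.375, PS_0 = (1/2)(9.5)(28.5) = 135.375.
New equilibrium: 121 - 3Q = 78 + 3Q gives Q_1 = 7.1667, P_1 = 99.5; CS_1 = 77.0417, PS_1 = 77.0417.
Change in consumer surplus = 77.0417 - 135.375 = -58.3333.

-58.33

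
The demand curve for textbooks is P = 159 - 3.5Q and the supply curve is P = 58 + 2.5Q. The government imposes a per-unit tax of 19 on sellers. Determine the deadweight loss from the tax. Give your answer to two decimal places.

30.08

Pre-tax equilibrium: 159 - 3.5Q = 58 + 2.5Q gives Q* = 16.8333, P* = 100.0833.
A tax on sellers shifts supply up by 19: 159 - 3.5Q = 58 + 2.5Q + 19, so Q_t = 13.6667. Buyers pay P_b = 111.1667; sellers receive P_s = P_b - 19 = 92.1667.
Deadweight loss is the triangle between the curves from Q_t to Q*: (1/2)(16.8333 - 13.6667)(19) = 30.0833.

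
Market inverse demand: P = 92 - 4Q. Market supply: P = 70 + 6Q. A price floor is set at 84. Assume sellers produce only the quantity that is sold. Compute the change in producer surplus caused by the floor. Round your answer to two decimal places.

Free-market equilibrium: 92 - 4Q = 70 + 6Q gives Q* = 2.2, P* = 83.2.
At P = 84, buyers demand (92 - 84)/4 = 2 while sellers would supply more, so the quantity traded is 2 at price 84.
PS goes from (1/2)(2.2)(13.2) = 14.52 to 16 (computed as (84 - 70)(2) - (1/2)(6)(2)^2), a change of 1.48.

1.48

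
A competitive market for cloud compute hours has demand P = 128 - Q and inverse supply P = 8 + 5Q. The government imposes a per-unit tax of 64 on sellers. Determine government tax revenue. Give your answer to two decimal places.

Pre-tax equilibrium: 128 - Q = 8 + 5Q gives Q* = 20, P* = 108.
A tax on sellers shifts supply up by 64: 128 - Q = 8 + 5Q + 64, so Q_t = 9.3333. Buyers pay P_b = 118.6667; sellers receive P_s = P_b - 64 = 54.6667.
Revenue is the tax times quantity traded: 64 x 9.3333 = 597.3333.

597.33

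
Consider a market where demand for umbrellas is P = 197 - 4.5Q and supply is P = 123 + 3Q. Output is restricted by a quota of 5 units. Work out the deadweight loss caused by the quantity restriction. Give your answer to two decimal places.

Without the quota, 197 - 4.5Q = 123 + 3Q gives Q* = 9.8667.
At Q = 5 the demand price is 197 - 4.5(5) = 174.5 and the supply price is 123 + 3(5) = 138.
DWL = (1/2)(gap between curves at 5) x (Q* - 5) = (1/2)(36.5)(4.8667) = 88.8167.

88.82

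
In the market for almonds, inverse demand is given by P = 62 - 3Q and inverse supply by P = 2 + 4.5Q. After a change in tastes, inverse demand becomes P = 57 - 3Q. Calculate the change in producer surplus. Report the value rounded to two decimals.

Initial equilibrium: Q_0 = 8, P_0 = 38; CS_0 = (1/2)(8)(24) = 96, PS_0 = (1/2)(8)(36) = 144.
New equilibrium: 57 - 3Q = 2 + 4.5Q gives Q_1 = 7.3333, P_1 = 35; CS_1 = 80.6667, PS_1 = 121.
Change in producer surplus = 121 - 144 = -23.

-23.00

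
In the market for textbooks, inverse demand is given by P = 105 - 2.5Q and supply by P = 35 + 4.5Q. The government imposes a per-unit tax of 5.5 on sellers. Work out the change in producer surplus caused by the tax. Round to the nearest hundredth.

Pre-tax equilibrium: 105 - 2.5Q = 35 + 4.5Q gives Q* = 10, P* = 80.
With the tax, sellers need 5.5 more per unit: 105 - 2.5Q = 35 + 4.5Q + 5.5, so Q_t = 9.2143. Buyers pay P_b = 81.9643; sellers receive P_s = P_b - 5.5 = 76.4643.
Producers lose the trapezoid between P_s and P* out to Q_t plus the triangle from Q_t to Q*: change in PS = 191.0319 - 225 = -33.9681.

-33.97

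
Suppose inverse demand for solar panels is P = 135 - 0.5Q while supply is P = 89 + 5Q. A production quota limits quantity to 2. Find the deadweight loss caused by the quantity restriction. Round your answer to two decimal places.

111.36

Without the quota, 135 - 0.5Q = 89 + 5Q gives Q* = 8.3636.
At Q = 2 the demand price is 135 - 0.5(2) = 134 and the supply price is 89 + 5(2) = 99.
Deadweight loss is the triangle between the curves from 2 to 8.3636: (1/2)(134 - 99)(8.3636 - 2) = 111.3636.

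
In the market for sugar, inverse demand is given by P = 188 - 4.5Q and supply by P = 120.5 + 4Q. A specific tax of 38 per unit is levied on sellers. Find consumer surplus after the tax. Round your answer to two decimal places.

Pre-tax equilibrium: 188 - 4.5Q = 120.5 + 4Q gives Q* = 7.9412, P* = 152.2647.
A tax on sellers shifts supply up by 38: 188 - 4.5Q = 120.5 + 4Q + 38, so Q_t = 3.4706. Buyers pay P_b = 172.3824; sellers receive P_s = P_b - 38 = 134.3824.
CS = (1/2)(Q_t)(188 - P_b) = (1/2)(3.4706)(15.6176) = 27.1012.

27.10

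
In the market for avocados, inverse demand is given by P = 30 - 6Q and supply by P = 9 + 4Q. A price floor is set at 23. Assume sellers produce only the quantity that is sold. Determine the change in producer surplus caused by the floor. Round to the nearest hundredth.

4.79

Free-market equilibrium: 30 - 6Q = 9 + 4Q gives Q* = 2.1, P* = 17.4.
At P = 23, buyers demand (30 - 23)/6 = 1.1667 while sellers would supply more, so the quantity traded is 1.1667 at price 23.
PS goes from (1/2)(2.1)(8.4) = 8.82 to 13.6111 (computed as (23 - 9)(1.1667) - (1/2)(4)(1.1667)^2), a change of 4.7911.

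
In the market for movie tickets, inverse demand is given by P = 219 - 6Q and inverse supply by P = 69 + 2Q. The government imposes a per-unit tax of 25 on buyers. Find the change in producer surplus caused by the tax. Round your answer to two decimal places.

-107.42

Without the tax, 219 - 6Q = 69 + 2Q so Q* = 18.75 and P* = 106.5.
A tax on buyers shifts demand down by 25: (219 - 25) - 6Q = 69 + 2Q, so Q_t = 15.625. Buyers pay P_b = 125.25; sellers receive P_s = P_b - 25 = 100.25.
PS falls from (1/2)(18.75)(37.5) = 351.5625 to (1/2)(15.625)(31.25) = 244.1406, a change of -107.4219.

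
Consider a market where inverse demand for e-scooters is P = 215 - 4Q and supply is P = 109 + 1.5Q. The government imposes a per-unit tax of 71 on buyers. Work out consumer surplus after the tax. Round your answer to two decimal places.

80.99

Pre-tax equilibrium: 215 - 4Q = 109 + 1.5Q gives Q* = 19.2727, P* = 137.9091.
With the tax, buyers' net willingness to pay falls by 71: (215 - 71) - 4Q = 109 + 1.5Q, so Q_t = 6.3636. Buyers pay P_b = 189.5455; sellers receive P_s = P_b - 71 = 118.5455.
CS = (1/2)(Q_t)(215 - P_b) = (1/2)(6.3636)(25.4545) = 80.9917.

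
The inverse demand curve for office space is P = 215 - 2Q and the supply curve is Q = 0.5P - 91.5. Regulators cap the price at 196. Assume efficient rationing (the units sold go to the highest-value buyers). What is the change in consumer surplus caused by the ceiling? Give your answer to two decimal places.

17.25

Rewriting supply in inverse form: P = 183 + 2Q.
Free-market equilibrium: 215 - 2Q = 183 + 2Q gives Q* = 8, P* = 199.
At P = 196, sellers supply (196 - 183)/2 = 6.5 while buyers want more, so the quantity traded is 6.5 at price 196.
CS goes from (1/2)(8)(16) = 64 to 81.25 (computed as (215 - 196)(6.5) - (1/2)(2)(6.5)^2), a change of 17.25.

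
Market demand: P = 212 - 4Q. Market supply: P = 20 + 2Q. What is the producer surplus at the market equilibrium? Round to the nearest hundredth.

Set 212 - 4Q = 20 + 2Q, which gives 192 = 6Q, so Q* = 32 and P* = 212 - 4(32) = 84.
PS is the area between P* and the supply curve from 0 to Q*: (1/2)(32)(64) = 1024.

1024.00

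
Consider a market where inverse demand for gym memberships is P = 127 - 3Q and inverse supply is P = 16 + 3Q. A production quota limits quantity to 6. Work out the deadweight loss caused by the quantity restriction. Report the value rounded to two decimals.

Unrestricted equilibrium: Q* = (127 - 16)/(3 + 3) = 18.5.
At Q = 6 the demand price is 127 - 3(6) = 109 and the supply price is 16 + 3(6) = 34.
Deadweight loss is the triangle between the curves from 6 to 18.5: (1/2)(109 - 34)(18.5 - 6) = 468.75.

468.75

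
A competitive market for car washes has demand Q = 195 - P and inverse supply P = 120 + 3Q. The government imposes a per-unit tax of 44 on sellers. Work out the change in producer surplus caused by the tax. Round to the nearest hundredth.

-437.25

Rewriting demand in inverse form: P = 195 - Q.
Pre-tax equilibrium: 195 - Q = 120 + 3Q gives Q* = 18.75, P* = 176.25.
A tax on sellers shifts supply up by 44: 195 - Q = 120 + 3Q + 44, so Q_t = 7.75. Buyers pay P_b = 187.25; sellers receive P_s = P_b - 44 = 143.25.
Producers lose the trapezoid between P_s and P* out to Q_t plus the triangle from Q_t to Q*: change in PS = 90.0938 - 527.3438 = -437.25.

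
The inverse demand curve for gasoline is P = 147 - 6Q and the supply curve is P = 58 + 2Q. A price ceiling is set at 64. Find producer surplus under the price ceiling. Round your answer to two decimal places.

Without the control, 147 - 6Q = 58 + 2Q so Q* = 11.125 and P* = 80.25.
At P = 64, sellers supply (64 - 58)/2 = 3 while buyers want more, so the quantity traded is 3 at price 64.
PS is the triangle above supply below 64: (1/2)(3)(64 - 58) = 9.

9.00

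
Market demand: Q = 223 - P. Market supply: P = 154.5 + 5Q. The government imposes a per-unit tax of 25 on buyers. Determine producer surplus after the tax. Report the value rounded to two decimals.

131.41

Rewriting demand in inverse form: P = 223 - Q.
Pre-tax equilibrium: 223 - Q = 154.5 + 5Q gives Q* = 11.4167, P* = 211.5833.
A tax on buyers shifts demand down by 25: (223 - 25) - Q = 154.5 + 5Q, so Q_t = 7.25. Buyers pay P_b = 215.75; sellers receive P_s = P_b - 25 = 190.75.
Producer surplus is the triangle above supply below P_s: (1/2)(7.25)(190.75 - 154.5) = 131.4062.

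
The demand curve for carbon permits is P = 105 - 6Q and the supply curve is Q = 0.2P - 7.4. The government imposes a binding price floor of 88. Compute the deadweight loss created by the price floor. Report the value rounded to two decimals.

61.67

Rewriting supply in inverse form: P = 37 + 5Q.
Without the control, 105 - 6Q = 37 + 5Q so Q* = 6.1818 and P* = 67.9091.
At P = 88, buyers demand (105 - 88)/6 = 2.8333 while sellers would supply more, so the quantity traded is 2.8333 at price 88.
The lost-trades triangle has base Q* - 2.8333 = 3.3485 and height equal to the gap between the curves at Q = 2.8333, which is 88 - 51.1667 = 36.8333. DWL = (1/2)(3.3485)(36.8333) = 61.6679.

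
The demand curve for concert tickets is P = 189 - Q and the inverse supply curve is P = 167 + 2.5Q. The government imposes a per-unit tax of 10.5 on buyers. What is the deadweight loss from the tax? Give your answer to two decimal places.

Pre-tax equilibrium: 189 - Q = 167 + 2.5Q gives Q* = 6.2857, P* = 182.7143.
With the tax, buyers' net willingness to pay falls by 10.5: (189 - 10.5) - Q = 167 + 2.5Q, so Q_t = 3.2857. Buyers pay P_b = 185.7143; sellers receive P_s = P_b - 10.5 = 175.2143.
Deadweight loss is the triangle between the curves from Q_t to Q*: (1/2)(6.2857 - 3.2857)(10.5) = 15.75.

15.75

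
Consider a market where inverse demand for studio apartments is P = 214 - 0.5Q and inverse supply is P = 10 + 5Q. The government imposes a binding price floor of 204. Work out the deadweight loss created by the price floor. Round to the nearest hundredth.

803.27

Free-market equilibrium: 214 - 0.5Q = 10 + 5Q gives Q* = 37.0909, P* = 195.4545.
At P = 204, buyers demand (214 - 204)/0.5 = 20 while sellers would supply more, so the quantity traded is 20 at price 204.
At Q = 20 the demand price is 204 and the supply price is 110. Deadweight loss is the triangle between the curves from 20 to 37.0909: (1/2)(204 - 110)(37.0909 - 20) = 803.2727.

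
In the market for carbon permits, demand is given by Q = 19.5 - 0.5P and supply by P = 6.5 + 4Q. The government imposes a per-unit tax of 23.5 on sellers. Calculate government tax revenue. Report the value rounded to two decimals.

Rewriting demand in inverse form: P = 39 - 2Q.
Without the tax, 39 - 2Q = 6.5 + 4Q so Q* = 5.4167 and P* = 28.1667.
With the tax, sellers need 23.5 more per unit: 39 - 2Q = 6.5 + 4Q + 23.5, so Q_t = 1.5. Buyers pay P_b = 36; sellers receive P_s = P_b - 23.5 = 12.5.
Tax revenue = t x Q_t = 23.5 x 1.5 = 35.25.

35.25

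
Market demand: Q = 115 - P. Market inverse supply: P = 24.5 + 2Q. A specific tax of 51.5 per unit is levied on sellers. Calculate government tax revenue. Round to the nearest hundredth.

669.50

Rewriting demand in inverse form: P = 115 - Q.
Without the tax, 115 - Q = 24.5 + 2Q so Q* = 30.1667 and P* = 84.8333.
A tax on sellers shifts supply up by 51.5: 115 - Q = 24.5 + 2Q + 51.5, so Q_t = 13. Buyers pay P_b = 102; sellers receive P_s = P_b - 51.5 = 50.5.
Tax revenue = t x Q_t = 51.5 x 13 = 669.5.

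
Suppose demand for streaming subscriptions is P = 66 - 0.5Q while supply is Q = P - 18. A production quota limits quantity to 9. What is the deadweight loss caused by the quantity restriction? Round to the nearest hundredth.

396.75

Rewriting supply in inverse form: P = 18 + Q.
Without the quota, 66 - 0.5Q = 18 + Q gives Q* = 32.
At Q = 9 the demand price is 66 - 0.5(9) = 61.5 and the supply price is 18 + (9) = 27.
DWL = (1/2)(gap between curves at 9) x (Q* - 9) = (1/2)(34.5)(23) = 396.75.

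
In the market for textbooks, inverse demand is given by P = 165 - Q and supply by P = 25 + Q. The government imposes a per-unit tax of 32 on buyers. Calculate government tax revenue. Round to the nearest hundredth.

Pre-tax equilibrium: 165 - Q = 25 + Q gives Q* = 70, P* = 95.
With the tax, buyers' net willingness to pay falls by 32: (165 - 32) - Q = 25 + Q, so Q_t = 54. Buyers pay P_b = 111; sellers receive P_s = P_b - 32 = 79.
Revenue is the tax times quantity traded: 32 x 54 = 1728.

1728.00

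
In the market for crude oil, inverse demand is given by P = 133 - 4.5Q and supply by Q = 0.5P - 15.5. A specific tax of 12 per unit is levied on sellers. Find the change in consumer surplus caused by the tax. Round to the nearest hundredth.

Rewriting supply in inverse form: P = 31 + 2Q.
Without the tax, 133 - 4.5Q = 31 + 2Q so Q* = 15.6923 and P* = 62.3846.
A tax on sellers shifts supply up by 12: 133 - 4.5Q = 31 + 2Q + 12, so Q_t = 13.8462. Buyers pay P_b = 70.6923; sellers receive P_s = P_b - 12 = 58.6923.
CS falls from (1/2)(15.6923)(70.6154) = 554.0592 to (1/2)(13.8462)(62.3077) = 431.3609, a change of -122.6982.

-122.70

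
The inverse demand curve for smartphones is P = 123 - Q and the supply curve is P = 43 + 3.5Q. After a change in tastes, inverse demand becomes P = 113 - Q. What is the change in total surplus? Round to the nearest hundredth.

-166.67

Initial equilibrium: Q_0 = 17.7778, P_0 = 105.2222; CS_0 = (1/2)(17.7778)(17.7778) = 158.0247, PS_0 = (1/2)(17.7778)(62.2222) = 553.0864.
New equilibrium: 113 - Q = 43 + 3.5Q gives Q_1 = 15.5556, P_1 = 97.4444; CS_1 = 120.9877, PS_1 = 423.4568.
Change in total surplus = (120.9877 + 423.4568) - (158.0247 + 553.0864) = -166.6667.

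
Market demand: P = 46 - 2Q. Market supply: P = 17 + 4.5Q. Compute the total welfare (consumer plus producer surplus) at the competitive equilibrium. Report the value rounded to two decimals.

Setting demand equal to supply, 29 = 6.5Q, so Q* = 4.4615 and P* = 37.0769.
Total surplus is the full triangle between the curves from 0 to Q*: (1/2)(4.4615)(46 - 17) = 64.6923.

64.69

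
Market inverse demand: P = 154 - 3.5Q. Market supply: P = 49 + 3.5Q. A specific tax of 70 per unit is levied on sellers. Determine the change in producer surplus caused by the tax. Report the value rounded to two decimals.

Pre-tax equilibrium: 154 - 3.5Q = 49 + 3.5Q gives Q* = 15, P* = 101.5.
With the tax, sellers need 70 more per unit: 154 - 3.5Q = 49 + 3.5Q + 70, so Q_t = 5. Buyers pay P_b = 136.5; sellers receive P_s = P_b - 70 = 66.5.
PS falls from (1/2)(15)(52.5) = 393.75 to (1/2)(5)(17.5) = 43.75, a change of -350.

-350.00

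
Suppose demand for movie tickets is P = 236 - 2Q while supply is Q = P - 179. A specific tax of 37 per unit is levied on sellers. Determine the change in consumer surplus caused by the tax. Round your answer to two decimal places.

-316.56

Rewriting supply in inverse form: P = 179 + Q.
Pre-tax equilibrium: 236 - 2Q = 179 + Q gives Q* = 19, P* = 198.
With the tax, sellers need 37 more per unit: 236 - 2Q = 179 + Q + 37, so Q_t = 6.6667. Buyers pay P_b = 222.6667; sellers receive P_s = P_b - 37 = 185.6667.
CS falls from (1/2)(19)(38) = 361 to (1/2)(6.6667)(13.3333) = 44.4444, a change of -316.5556.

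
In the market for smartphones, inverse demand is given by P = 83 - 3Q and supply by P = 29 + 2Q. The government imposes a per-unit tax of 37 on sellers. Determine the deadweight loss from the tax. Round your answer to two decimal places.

Without the tax, 83 - 3Q = 29 + 2Q so Q* = 10.8 and P* = 50.6.
A tax on sellers shifts supply up by 37: 83 - 3Q = 29 + 2Q + 37, so Q_t = 3.4. Buyers pay P_b = 72.8; sellers receive P_s = P_b - 37 = 35.8.
The welfare triangle lost has base Q* - Q_t = 7.4 and height t = 37, so DWL = (1/2)(7.4)(37) = 136.9.

136.90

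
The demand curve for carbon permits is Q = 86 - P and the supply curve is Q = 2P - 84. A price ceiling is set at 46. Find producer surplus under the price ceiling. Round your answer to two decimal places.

Rewriting demand in inverse form: P = 86 - Q.
Rewriting supply in inverse form: P = 42 + 0.5Q.
Free-market equilibrium: 86 - Q = 42 + 0.5Q gives Q* = 29.3333, P* = 56.6667.
At the ceiling price 46, quantity supplied is (46 - 42)/0.5 = 8; supply is the short side, so Q = 8 trades at P = 46.
PS is the triangle above supply below 46: (1/2)(8)(46 - 42) = 16.

16.00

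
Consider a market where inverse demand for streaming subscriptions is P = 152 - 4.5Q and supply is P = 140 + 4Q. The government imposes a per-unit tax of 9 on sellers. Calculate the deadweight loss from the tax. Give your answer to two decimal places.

4.76

Without the tax, 152 - 4.5Q = 140 + 4Q so Q* = 1.4118 and P* = 145.6471.
With the tax, sellers need 9 more per unit: 152 - 4.5Q = 140 + 4Q + 9, so Q_t = 0.3529. Buyers pay P_b = 150.4118; sellers receive P_s = P_b - 9 = 141.4118.
Deadweight loss is the triangle between the curves from Q_t to Q*: (1/2)(1.4118 - 0.3529)(9) = 4.7647.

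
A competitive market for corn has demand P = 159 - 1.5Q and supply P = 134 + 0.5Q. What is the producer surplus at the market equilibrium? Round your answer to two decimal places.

39.06

Equilibrium: 159 - 1.5Q = 134 + 0.5Q, so Q* = 12.5 and P* = 140.25.
The supply curve's price intercept is 134, so PS = (1/2)(Q*)(P* - 134) = (1/2)(12.5)(6.25) = 39.0625.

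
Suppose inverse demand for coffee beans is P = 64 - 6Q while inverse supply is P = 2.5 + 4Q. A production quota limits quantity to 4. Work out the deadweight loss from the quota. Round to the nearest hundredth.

Unrestricted equilibrium: Q* = (64 - 2.5)/(6 + 4) = 6.15.
At Q = 4 the demand price is 64 - 6(4) = 40 and the supply price is 2.5 + 4(4) = 18.5.
DWL = (1/2)(gap between curves at 4) x (Q* - 4) = (1/2)(21.5)(2.15) = 23.1125.

23.11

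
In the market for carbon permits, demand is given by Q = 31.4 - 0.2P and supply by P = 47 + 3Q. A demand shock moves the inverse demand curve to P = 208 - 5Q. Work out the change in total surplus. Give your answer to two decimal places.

863.81

Rewriting demand in inverse form: P = 157 - 5Q.
Initial equilibrium: Q_0 = 13.75, P_0 = 88.25; CS_0 = (1/2)(13.75)(68.75) = 472.6562, PS_0 = (1/2)(13.75)(41.25) = 283.5938.
New equilibrium: 208 - 5Q = 47 + 3Q gives Q_1 = 20.125, P_1 = 107.375; CS_1 = 1012.5391, PS_1 = 607.5234.
Change in total surplus = (1012.5391 + 607.5234) - (472.6562 + 283.5938) = 863.8125.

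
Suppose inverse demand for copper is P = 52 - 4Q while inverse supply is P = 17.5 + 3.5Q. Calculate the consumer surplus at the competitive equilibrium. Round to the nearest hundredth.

42.32

Equilibrium: 52 - 4Q = 17.5 + 3.5Q, so Q* = 4.6 and P* = 33.6.
Consumer surplus is the triangle under demand above P*: (1/2)(4.6)(52 - 33.6) = (1/2)(4.6)(18.4) = 42.32.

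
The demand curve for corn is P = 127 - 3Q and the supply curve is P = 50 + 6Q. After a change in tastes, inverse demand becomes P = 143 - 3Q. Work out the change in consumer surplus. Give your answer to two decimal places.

Initial equilibrium: Q_0 = 8.5556, P_0 = 101.3333; CS_0 = (1/2)(8.5556)(25.6667) = 109.7963, PS_0 = (1/2)(8.5556)(51.3333) = 219.5926.
New equilibrium: 143 - 3Q = 50 + 6Q gives Q_1 = 10.3333, P_1 = 112; CS_1 = 160.1667, PS_1 = 320.3333.
Change in consumer surplus = 160.1667 - 109.7963 = 50.3704.

50.37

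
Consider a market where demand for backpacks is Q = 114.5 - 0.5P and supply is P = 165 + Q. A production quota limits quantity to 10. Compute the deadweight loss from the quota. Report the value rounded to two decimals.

Rewriting demand in inverse form: P = 229 - 2Q.
Without the quota, 229 - 2Q = 165 + Q gives Q* = 21.3333.
At Q = 10 the demand price is 229 - 2(10) = 209 and the supply price is 165 + (10) = 175.
DWL = (1/2)(gap between curves at 10) x (Q* - 10) = (1/2)(34)(11.3333) = 192.6667.

192.67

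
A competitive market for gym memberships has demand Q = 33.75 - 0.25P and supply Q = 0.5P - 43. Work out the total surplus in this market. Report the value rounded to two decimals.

Rewriting demand in inverse form: P = 135 - 4Q.
Rewriting supply in inverse form: P = 86 + 2Q.
Equilibrium: 135 - 4Q = 86 + 2Q, so Q* = 8.1667 and P* = 102.3333.
Total surplus is the full triangle between the curves from 0 to Q*: (1/2)(8.1667)(135 - 86) = 200.0833.

200.08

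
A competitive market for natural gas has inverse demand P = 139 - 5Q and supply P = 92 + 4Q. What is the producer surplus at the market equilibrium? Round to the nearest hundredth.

54.54

Equilibrium: 139 - 5Q = 92 + 4Q, so Q* = 5.2222 and P* = 112.8889.
The supply curve's price intercept is 92, so PS = (1/2)(Q*)(P* - 92) = (1/2)(5.2222)(20.8889) = 54.5432.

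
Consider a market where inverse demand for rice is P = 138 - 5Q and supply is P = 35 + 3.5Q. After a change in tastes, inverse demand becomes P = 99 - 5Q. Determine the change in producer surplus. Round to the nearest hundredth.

-157.75

Initial equilibrium: Q_0 = 12.1176, P_0 = 77.4118; CS_0 = (1/2)(12.1176)(60.5882) = 367.0934, PS_0 = (1/2)(12.1176)(42.4118) = 256.9654.
New equilibrium: 99 - 5Q = 35 + 3.5Q gives Q_1 = 7.5294, P_1 = 61.3529; CS_1 = 141.7301, PS_1 = 99.2111.
Change in producer surplus = 99.2111 - 256.9654 = -157.7543.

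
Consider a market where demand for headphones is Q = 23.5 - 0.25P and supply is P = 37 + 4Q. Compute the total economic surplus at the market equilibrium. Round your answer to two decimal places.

Rewriting demand in inverse form: P = 94 - 4Q.
Setting demand equal to supply, 57 = 8Q, so Q* = 7.125 and P* = 65.5.
CS = (1/2)(7.125)(28.5) = 101.5312 and PS = (1/2)(7.125)(28.5) = 101.5312, so total surplus = 203.0625.

203.06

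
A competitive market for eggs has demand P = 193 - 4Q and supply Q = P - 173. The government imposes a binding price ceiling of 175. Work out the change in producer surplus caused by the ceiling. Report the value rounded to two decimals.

-6.00

Rewriting supply in inverse form: P = 173 + Q.
Without the control, 193 - 4Q = 173 + Q so Q* = 4 and P* = 177.
At the ceiling price 175, quantity supplied is (175 - 173)/1 = 2; supply is the short side, so Q = 2 trades at P = 175.
PS goes from (1/2)(4)(4) = 8 to 2 (computed as (175 - 173)(2) - (1/2)(1)(2)^2), a change of -6.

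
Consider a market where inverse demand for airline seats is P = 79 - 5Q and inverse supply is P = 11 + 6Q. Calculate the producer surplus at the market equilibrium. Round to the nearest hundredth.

Equilibrium: 79 - 5Q = 11 + 6Q, so Q* = 6.1818 and P* = 48.0909.
The supply curve's price intercept is 11, so PS = (1/2)(Q*)(P* - 11) = (1/2)(6.1818)(37.0909) = 114.6446.

114.64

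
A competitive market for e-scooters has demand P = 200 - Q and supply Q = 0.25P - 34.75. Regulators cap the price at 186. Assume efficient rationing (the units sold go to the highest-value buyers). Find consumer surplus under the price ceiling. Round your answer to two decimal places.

95.47

Rewriting supply in inverse form: P = 139 + 4Q.
Without the control, 200 - Q = 139 + 4Q so Q* = 12.2 and P* = 187.8.
At P = 186, sellers supply (186 - 139)/4 = 11.75 while buyers want more, so the quantity traded is 11.75 at price 186.
The demand price at Q = 11.75 is 188.25. CS is the trapezoid between demand and 186 over [0, 11.75]: (1/2)[(200 - 186) + (188.25 - 186)](11.75) = 95.4688.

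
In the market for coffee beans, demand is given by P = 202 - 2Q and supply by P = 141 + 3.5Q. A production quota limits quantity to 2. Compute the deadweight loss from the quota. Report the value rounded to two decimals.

Unrestricted equilibrium: Q* = (202 - 141)/(2 + 3.5) = 11.0909.
At Q = 2 the demand price is 202 - 2(2) = 198 and the supply price is 141 + 3.5(2) = 148.
DWL = (1/2)(gap between curves at 2) x (Q* - 2) = (1/2)(50)(9.0909) = 227.2727.

227.27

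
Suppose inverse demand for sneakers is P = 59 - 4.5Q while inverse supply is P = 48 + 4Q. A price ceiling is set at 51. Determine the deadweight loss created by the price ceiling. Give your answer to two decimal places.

1.26

Without the control, 59 - 4.5Q = 48 + 4Q so Q* = 1.2941 and P* = 53.1765.
At P = 51, sellers supply (51 - 48)/4 = 0.75 while buyers want more, so the quantity traded is 0.75 at price 51.
The lost-trades triangle has base Q* - 0.75 = 0.5441 and height equal to the gap between the curves at Q = 0.75, which is 55.625 - 51 = 4.625. DWL = (1/2)(0.5441)(4.625) = 1.2583.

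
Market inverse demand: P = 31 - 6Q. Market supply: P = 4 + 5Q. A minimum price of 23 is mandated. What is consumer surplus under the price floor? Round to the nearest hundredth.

Free-market equilibrium: 31 - 6Q = 4 + 5Q gives Q* = 2.4545, P* = 16.2727.
At P = 23, buyers demand (31 - 23)/6 = 1.3333 while sellers would supply more, so the quantity traded is 1.3333 at price 23.
CS is the triangle under demand above 23: (1/2)(1.3333)(31 - 23) = 5.3333.

5.33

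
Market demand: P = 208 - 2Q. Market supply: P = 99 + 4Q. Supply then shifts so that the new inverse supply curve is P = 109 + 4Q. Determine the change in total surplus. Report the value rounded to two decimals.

-173.33

Initial equilibrium: Q_0 = 18.1667, P_0 = 171.6667; CS_0 = (1/2)(18.1667)(36.3333) = 330.0278, PS_0 = (1/2)(18.1667)(72.6667) = 660.0556.
New equilibrium: 208 - 2Q = 109 + 4Q gives Q_1 = 16.5, P_1 = 175; CS_1 = 272.25, PS_1 = 544.5.
Change in total surplus = (272.25 + 544.5) - (330.0278 + 660.0556) = -173.3333.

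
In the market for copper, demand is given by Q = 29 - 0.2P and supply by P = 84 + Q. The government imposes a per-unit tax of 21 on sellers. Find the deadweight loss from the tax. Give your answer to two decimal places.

36.75

Rewriting demand in inverse form: P = 145 - 5Q.
Pre-tax equilibrium: 145 - 5Q = 84 + Q gives Q* = 10.1667, P* = 94.1667.
A tax on sellers shifts supply up by 21: 145 - 5Q = 84 + Q + 21, so Q_t = 6.6667. Buyers pay P_b = 111.6667; sellers receive P_s = P_b - 21 = 90.6667.
The welfare triangle lost has base Q* - Q_t = 3.5 and height t = 21, so DWL = (1/2)(3.5)(21) = 36.75.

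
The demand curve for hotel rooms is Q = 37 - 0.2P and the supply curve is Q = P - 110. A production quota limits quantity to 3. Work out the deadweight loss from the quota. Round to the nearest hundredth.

Rewriting demand in inverse form: P = 185 - 5Q.
Rewriting supply in inverse form: P = 110 + Q.
Without the quota, 185 - 5Q = 110 + Q gives Q* = 12.5.
At Q = 3 the demand price is 185 - 5(3) = 170 and the supply price is 110 + (3) = 113.
DWL = (1/2)(gap between curves at 3) x (Q* - 3) = (1/2)(57)(9.5) = 270.75.

270.75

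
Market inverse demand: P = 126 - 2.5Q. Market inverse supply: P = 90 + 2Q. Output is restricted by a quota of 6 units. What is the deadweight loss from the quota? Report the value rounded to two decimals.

Without the quota, 126 - 2.5Q = 90 + 2Q gives Q* = 8.
At Q = 6 the demand price is 126 - 2.5(6) = 111 and the supply price is 90 + 2(6) = 102.
DWL = (1/2)(gap between curves at 6) x (Q* - 6) = (1/2)(9)(2) = 9.

9.00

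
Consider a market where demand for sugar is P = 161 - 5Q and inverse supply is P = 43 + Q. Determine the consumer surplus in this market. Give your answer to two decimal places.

966.94

Setting demand equal to supply, 118 = 6Q, so Q* = 19.6667 and P* = 62.6667.
CS is the area between the demand curve and P* from 0 to Q*: (1/2)(19.6667)(98.3333) = 966.9444.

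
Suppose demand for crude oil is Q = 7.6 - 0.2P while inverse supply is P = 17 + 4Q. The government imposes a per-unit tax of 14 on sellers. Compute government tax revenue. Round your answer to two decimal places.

Rewriting demand in inverse form: P = 38 - 5Q.
Pre-tax equilibrium: 38 - 5Q = 17 + 4Q gives Q* = 2.3333, P* = 26.3333.
A tax on sellers shifts supply up by 14: 38 - 5Q = 17 + 4Q + 14, so Q_t = 0.7778. Buyers pay P_b = 34.1111; sellers receive P_s = P_b - 14 = 20.1111.
Tax revenue = t x Q_t = 14 x 0.7778 = 10.8889.

10.89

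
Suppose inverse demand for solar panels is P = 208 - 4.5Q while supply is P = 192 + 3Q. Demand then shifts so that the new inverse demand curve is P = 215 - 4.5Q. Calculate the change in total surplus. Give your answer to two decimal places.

18.20

Initial equilibrium: Q_0 = 2.1333, P_0 = 198.4; CS_0 = (1/2)(2.1333)(9.6) = 10.24, PS_0 = (1/2)(2.1333)(6.4) = 6.8267.
New equilibrium: 215 - 4.5Q = 192 + 3Q gives Q_1 = 3.0667, P_1 = 201.2; CS_1 = 21.16, PS_1 = 14.1067.
Change in total surplus = (21.16 + 14.1067) - (10.24 + 6.8267) = 18.2.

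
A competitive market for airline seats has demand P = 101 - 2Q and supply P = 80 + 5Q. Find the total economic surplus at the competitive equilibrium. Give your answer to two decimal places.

31.50

Equilibrium: 101 - 2Q = 80 + 5Q, so Q* = 3 and P* = 95.
Total surplus is the full triangle between the curves from 0 to Q*: (1/2)(3)(101 - 80) = 31.5.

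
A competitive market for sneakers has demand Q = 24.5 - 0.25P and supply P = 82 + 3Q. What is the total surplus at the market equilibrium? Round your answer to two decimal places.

Rewriting demand in inverse form: P = 98 - 4Q.
Setting demand equal to supply, 16 = 7Q, so Q* = 2.2857 and P* = 88.8571.
CS = (1/2)(2.2857)(9.1429) = 10.449 and PS = (1/2)(2.2857)(6.8571) = 7.8367, so total surplus = 18.2857.

18.29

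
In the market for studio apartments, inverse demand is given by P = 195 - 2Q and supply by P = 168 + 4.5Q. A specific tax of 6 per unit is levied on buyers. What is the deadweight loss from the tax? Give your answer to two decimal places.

2.77

Without the tax, 195 - 2Q = 168 + 4.5Q so Q* = 4.1538 and P* = 186.6923.
A tax on buyers shifts demand down by 6: (195 - 6) - 2Q = 168 + 4.5Q, so Q_t = 3.2308. Buyers pay P_b = 188.5385; sellers receive P_s = P_b - 6 = 182.5385.
Deadweight loss is the triangle between the curves from Q_t to Q*: (1/2)(4.1538 - 3.2308)(6) = 2.7692.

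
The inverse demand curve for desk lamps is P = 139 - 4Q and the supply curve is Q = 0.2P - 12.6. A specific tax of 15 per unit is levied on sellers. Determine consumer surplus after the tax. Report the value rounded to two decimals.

91.88

Rewriting supply in inverse form: P = 63 + 5Q.
Pre-tax equilibrium: 139 - 4Q = 63 + 5Q gives Q* = 8.4444, P* = 105.2222.
A tax on sellers shifts supply up by 15: 139 - 4Q = 63 + 5Q + 15, so Q_t = 6.7778. Buyers pay P_b = 111.8889; sellers receive P_s = P_b - 15 = 96.8889.
CS = (1/2)(Q_t)(139 - P_b) = (1/2)(6.7778)(27.1111) = 91.8765.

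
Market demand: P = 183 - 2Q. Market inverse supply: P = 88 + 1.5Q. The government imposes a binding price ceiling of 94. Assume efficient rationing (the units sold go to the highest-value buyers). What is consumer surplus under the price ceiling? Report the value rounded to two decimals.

Without the control, 183 - 2Q = 88 + 1.5Q so Q* = 27.1429 and P* = 128.7143.
At the ceiling price 94, quantity supplied is (94 - 88)/1.5 = 4; supply is the short side, so Q = 4 trades at P = 94.
The demand price at Q = 4 is 175. CS is the trapezoid between demand and 94 over [0, 4]: (1/2)[(183 - 94) + (175 - 94)](4) = 340.

340.00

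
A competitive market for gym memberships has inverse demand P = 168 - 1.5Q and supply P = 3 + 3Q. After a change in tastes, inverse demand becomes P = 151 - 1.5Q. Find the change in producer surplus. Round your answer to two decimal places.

-394.15

Initial equilibrium: Q_0 = 36.6667, P_0 = 113; CS_0 = (1/2)(36.6667)(55) = 1008.3333, PS_0 = (1/2)(36.6667)(110) = 2016.6667.
New equilibrium: 151 - 1.5Q = 3 + 3Q gives Q_1 = 32.8889, P_1 = 101.6667; CS_1 = 811.2593, PS_1 = 1622.5185.
Change in producer surplus = 1622.5185 - 2016.6667 = -394.1481.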